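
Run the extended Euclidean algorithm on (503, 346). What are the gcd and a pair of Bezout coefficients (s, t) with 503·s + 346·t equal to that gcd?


Euclidean algorithm on (503, 346) — divide until remainder is 0:
  503 = 1 · 346 + 157
  346 = 2 · 157 + 32
  157 = 4 · 32 + 29
  32 = 1 · 29 + 3
  29 = 9 · 3 + 2
  3 = 1 · 2 + 1
  2 = 2 · 1 + 0
gcd(503, 346) = 1.
Track Bezout coefficients alongside the remainders: start with r₀ = 503 = a·1 + b·0 (s = 1, t = 0) and r₁ = 346 = a·0 + b·1 (s = 0, t = 1); each new remainder r_{k+1} = r_{k-1} − q_k·r_k inherits s_{k+1} = s_{k-1} − q_k·s_k, t_{k+1} = t_{k-1} − q_k·t_k, so r_k = a·s_k + b·t_k at every step:
  q = 1: r = 157, s = 1 − 1·0 = 1, t = 0 − 1·1 = -1  (check: 503·1 + 346·(-1) = 157)
  q = 2: r = 32, s = 0 − 2·1 = -2, t = 1 − 2·(-1) = 3  (check: 503·(-2) + 346·3 = 32)
  q = 4: r = 29, s = 1 − 4·(-2) = 9, t = -1 − 4·3 = -13  (check: 503·9 + 346·(-13) = 29)
  q = 1: r = 3, s = -2 − 1·9 = -11, t = 3 − 1·(-13) = 16  (check: 503·(-11) + 346·16 = 3)
  q = 9: r = 2, s = 9 − 9·(-11) = 108, t = -13 − 9·16 = -157  (check: 503·108 + 346·(-157) = 2)
  q = 1: r = 1, s = -11 − 1·108 = -119, t = 16 − 1·(-157) = 173  (check: 503·(-119) + 346·173 = 1)
The row with r = 1 (the gcd) gives the Bezout coefficients s = -119, t = 173.
Result: 503 · (-119) + 346 · (173) = 1.

gcd(503, 346) = 1; s = -119, t = 173 (check: 503·(-119) + 346·173 = 1).


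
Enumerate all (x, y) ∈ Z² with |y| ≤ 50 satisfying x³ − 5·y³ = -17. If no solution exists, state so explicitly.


The equation is x³ - 5y³ = -17. For fixed y, x³ = 5·y³ − 17, so a solution requires the RHS to be a perfect cube.
Strategy: iterate y from -50 to 50, compute RHS = 5·y³ − 17, and check whether it is a (positive or negative) perfect cube.
Check small values of y:
  y = 0: RHS = -17 is not a perfect cube.
  y = 1: RHS = -12 is not a perfect cube.
  y = -1: RHS = -22 is not a perfect cube.
  y = 2: RHS = 23 is not a perfect cube.
  y = -2: RHS = -57 is not a perfect cube.
  y = 3: RHS = 118 is not a perfect cube.
  y = -3: RHS = -152 is not a perfect cube.
Continuing the search up to |y| = 50 finds no solutions either.
No (x, y) in the scanned range satisfies the equation.

No integer solutions with |y| ≤ 50.


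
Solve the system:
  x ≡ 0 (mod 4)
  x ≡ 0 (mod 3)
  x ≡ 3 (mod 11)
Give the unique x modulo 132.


Moduli 4, 3, 11 are pairwise coprime; by CRT there is a unique solution modulo M = 4 · 3 · 11 = 132.
Solve pairwise, accumulating the modulus:
  Start with x ≡ 0 (mod 4).
  Combine with x ≡ 0 (mod 3): since gcd(4, 3) = 1, we get a unique residue mod 12.
    Write x = 0 + 4·t and substitute into x ≡ 0 (mod 3): 4·t ≡ 0 − 0 = 0 (mod 3).
    Reduce coefficients mod 3: 1·t ≡ 0 (mod 3).
    So t ≡ 0 (mod 3).
    Then x = 0 + 4·0 = 0, valid modulo lcm(4, 3) = 12: x ≡ 0 (mod 12).
  Combine with x ≡ 3 (mod 11): since gcd(12, 11) = 1, we get a unique residue mod 132.
    Write x = 0 + 12·t and substitute into x ≡ 3 (mod 11): 12·t ≡ 3 − 0 = 3 (mod 11).
    Reduce coefficients mod 11: 1·t ≡ 3 (mod 11).
    So t ≡ 3 (mod 11).
    Then x = 0 + 12·3 = 36, valid modulo lcm(12, 11) = 132: x ≡ 36 (mod 132).
Verify: 36 mod 4 = 0 ✓, 36 mod 3 = 0 ✓, 36 mod 11 = 3 ✓.

x ≡ 36 (mod 132).


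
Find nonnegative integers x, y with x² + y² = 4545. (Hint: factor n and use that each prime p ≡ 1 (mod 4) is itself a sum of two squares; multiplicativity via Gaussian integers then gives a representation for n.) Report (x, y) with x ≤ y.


Step 1: Factor n = 4545 = 3^2 · 5 · 101.
Step 2: Check the mod-4 condition on each prime factor: 3 ≡ 3 (mod 4), exponent 2 (must be even); 5 ≡ 1 (mod 4), exponent 1; 101 ≡ 1 (mod 4), exponent 1.
All primes ≡ 3 (mod 4) appear to even exponent (or don't appear), so by the two-squares theorem n IS expressible as a sum of two squares.
Step 3: Build a representation. Group n = k² · m with k = 3 and m = 5 · 101 = 505 (a product of primes ≡ 1 (mod 4)); a representation of m scales to one of n via (k·x)² + (k·y)² = k²(x² + y²). Each prime p ≡ 1 (mod 4) is itself a sum of two squares; find a² by testing p − a² for a perfect square:
  5: 5 − 1² = 4 = 2² ⇒ 5 = 1² + 2².
  101: 101 − 1² = 100 = 10² ⇒ 101 = 1² + 10².
  Combine using the Brahmagupta–Fibonacci identity (a² + b²)(c² + d²) = (ac − bd)² + (ad + bc)² = (ac + bd)² + (ad − bc)²:
  5 · 101 = 505: from (1² + 2²)(1² + 10²), take (1·1 − 2·10, 1·10 + 2·1) = (1 − 20, 10 + 2) = (-19, 12); dropping signs (only squares matter) gives (19, 12); check 19² + 12² = 361 + 144 = 505 ✓.
  Scale by k = 3: (3·19, 3·12) = (57, 36).
Step 4: Order so x ≤ y and verify: 36² + 57² = 1296 + 3249 = 4545 = n. ✓

n = 4545 = 36² + 57² (one valid representation with x ≤ y).


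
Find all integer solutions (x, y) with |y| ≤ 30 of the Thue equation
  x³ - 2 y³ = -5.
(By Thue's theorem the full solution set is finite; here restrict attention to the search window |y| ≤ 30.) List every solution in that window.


The equation is x³ - 2y³ = -5. For fixed y, x³ = 2·y³ − 5, so a solution requires the RHS to be a perfect cube.
Strategy: iterate y from -30 to 30, compute RHS = 2·y³ − 5, and check whether it is a (positive or negative) perfect cube.
Check small values of y:
  y = 0: RHS = -5 is not a perfect cube.
  y = 1: RHS = -3 is not a perfect cube.
  y = -1: RHS = -7 is not a perfect cube.
  y = 2: RHS = 11 is not a perfect cube.
  y = -2: RHS = -21 is not a perfect cube.
  y = 3: RHS = 49 is not a perfect cube.
  y = -3: RHS = -59 is not a perfect cube.
Continuing the search up to |y| = 30 finds no solutions either.
No (x, y) in the scanned range satisfies the equation.

No integer solutions with |y| ≤ 30.


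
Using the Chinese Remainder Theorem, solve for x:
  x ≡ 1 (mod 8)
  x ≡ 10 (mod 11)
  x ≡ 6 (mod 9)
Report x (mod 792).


Moduli 8, 11, 9 are pairwise coprime; by CRT there is a unique solution modulo M = 8 · 11 · 9 = 792.
Solve pairwise, accumulating the modulus:
  Start with x ≡ 1 (mod 8).
  Combine with x ≡ 10 (mod 11): since gcd(8, 11) = 1, we get a unique residue mod 88.
    Write x = 1 + 8·t and substitute into x ≡ 10 (mod 11): 8·t ≡ 10 − 1 = 9 (mod 11).
    The inverse of 8 mod 11 is 7 (since 8·7 = 56 = 5·11 + 1), so t ≡ 7·9 = 63 ≡ 8 (mod 11).
    Then x = 1 + 8·8 = 65, valid modulo lcm(8, 11) = 88: x ≡ 65 (mod 88).
  Combine with x ≡ 6 (mod 9): since gcd(88, 9) = 1, we get a unique residue mod 792.
    Write x = 65 + 88·t and substitute into x ≡ 6 (mod 9): 88·t ≡ 6 − 65 = -59 (mod 9).
    Reduce coefficients mod 9: 7·t ≡ 4 (mod 9).
    The inverse of 7 mod 9 is 4 (since 7·4 = 28 = 3·9 + 1), so t ≡ 4·4 = 16 ≡ 7 (mod 9).
    Then x = 65 + 88·7 = 681, valid modulo lcm(88, 9) = 792: x ≡ 681 (mod 792).
Verify: 681 mod 8 = 1 ✓, 681 mod 11 = 10 ✓, 681 mod 9 = 6 ✓.

x ≡ 681 (mod 792).


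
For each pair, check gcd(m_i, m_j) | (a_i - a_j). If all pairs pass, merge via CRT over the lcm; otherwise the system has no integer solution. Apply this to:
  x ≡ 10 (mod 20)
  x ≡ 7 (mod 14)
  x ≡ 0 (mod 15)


Moduli 20, 14, 15 are not pairwise coprime, so CRT works modulo lcm(m_i) when all pairwise compatibility conditions hold.
Pairwise compatibility: gcd(m_i, m_j) must divide a_i - a_j for every pair.
Merge one congruence at a time:
  Start: x ≡ 10 (mod 20).
  Combine with x ≡ 7 (mod 14): gcd(20, 14) = 2, and 7 - 10 = -3 is NOT divisible by 2.
    ⇒ system is inconsistent (no integer solution).

No solution (the system is inconsistent).


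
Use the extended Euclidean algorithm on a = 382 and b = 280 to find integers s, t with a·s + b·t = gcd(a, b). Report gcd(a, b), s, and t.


Euclidean algorithm on (382, 280) — divide until remainder is 0:
  382 = 1 · 280 + 102
  280 = 2 · 102 + 76
  102 = 1 · 76 + 26
  76 = 2 · 26 + 24
  26 = 1 · 24 + 2
  24 = 12 · 2 + 0
gcd(382, 280) = 2.
Track Bezout coefficients alongside the remainders: start with r₀ = 382 = a·1 + b·0 (s = 1, t = 0) and r₁ = 280 = a·0 + b·1 (s = 0, t = 1); each new remainder r_{k+1} = r_{k-1} − q_k·r_k inherits s_{k+1} = s_{k-1} − q_k·s_k, t_{k+1} = t_{k-1} − q_k·t_k, so r_k = a·s_k + b·t_k at every step:
  q = 1: r = 102, s = 1 − 1·0 = 1, t = 0 − 1·1 = -1  (check: 382·1 + 280·(-1) = 102)
  q = 2: r = 76, s = 0 − 2·1 = -2, t = 1 − 2·(-1) = 3  (check: 382·(-2) + 280·3 = 76)
  q = 1: r = 26, s = 1 − 1·(-2) = 3, t = -1 − 1·3 = -4  (check: 382·3 + 280·(-4) = 26)
  q = 2: r = 24, s = -2 − 2·3 = -8, t = 3 − 2·(-4) = 11  (check: 382·(-8) + 280·11 = 24)
  q = 1: r = 2, s = 3 − 1·(-8) = 11, t = -4 − 1·11 = -15  (check: 382·11 + 280·(-15) = 2)
The row with r = 2 (the gcd) gives the Bezout coefficients s = 11, t = -15.
Result: 382 · (11) + 280 · (-15) = 2.

gcd(382, 280) = 2; s = 11, t = -15 (check: 382·11 + 280·(-15) = 2).


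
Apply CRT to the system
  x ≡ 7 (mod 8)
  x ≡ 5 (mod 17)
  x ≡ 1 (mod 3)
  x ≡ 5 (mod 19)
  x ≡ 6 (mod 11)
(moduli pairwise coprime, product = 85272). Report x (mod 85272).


Product of moduli M = 8 · 17 · 3 · 19 · 11 = 85272.
Merge one congruence at a time:
  Start: x ≡ 7 (mod 8).
  Combine with x ≡ 5 (mod 17); new modulus lcm = 136.
    Write x = 7 + 8·t and substitute into x ≡ 5 (mod 17): 8·t ≡ 5 − 7 = -2 (mod 17).
    Reduce coefficients mod 17: 8·t ≡ 15 (mod 17).
    The inverse of 8 mod 17 is 15 (since 8·15 = 120 = 7·17 + 1), so t ≡ 15·15 = 225 ≡ 4 (mod 17).
    Then x = 7 + 8·4 = 39, valid modulo lcm(8, 17) = 136: x ≡ 39 (mod 136).
  Combine with x ≡ 1 (mod 3); new modulus lcm = 408.
    Write x = 39 + 136·t and substitute into x ≡ 1 (mod 3): 136·t ≡ 1 − 39 = -38 (mod 3).
    Reduce coefficients mod 3: 1·t ≡ 1 (mod 3).
    So t ≡ 1 (mod 3).
    Then x = 39 + 136·1 = 175, valid modulo lcm(136, 3) = 408: x ≡ 175 (mod 408).
  Combine with x ≡ 5 (mod 19); new modulus lcm = 7752.
    Write x = 175 + 408·t and substitute into x ≡ 5 (mod 19): 408·t ≡ 5 − 175 = -170 (mod 19).
    Reduce coefficients mod 19: 9·t ≡ 1 (mod 19).
    The inverse of 9 mod 19 is 17 (since 9·17 = 153 = 8·19 + 1), so t ≡ 17·1 = 17 ≡ 17 (mod 19).
    Then x = 175 + 408·17 = 7111, valid modulo lcm(408, 19) = 7752: x ≡ 7111 (mod 7752).
  Combine with x ≡ 6 (mod 11); new modulus lcm = 85272.
    Write x = 7111 + 7752·t and substitute into x ≡ 6 (mod 11): 7752·t ≡ 6 − 7111 = -7105 (mod 11).
    Reduce coefficients mod 11: 8·t ≡ 1 (mod 11).
    The inverse of 8 mod 11 is 7 (since 8·7 = 56 = 5·11 + 1), so t ≡ 7·1 = 7 ≡ 7 (mod 11).
    Then x = 7111 + 7752·7 = 61375, valid modulo lcm(7752, 11) = 85272: x ≡ 61375 (mod 85272).
Verify against each original: 61375 mod 8 = 7, 61375 mod 17 = 5, 61375 mod 3 = 1, 61375 mod 19 = 5, 61375 mod 11 = 6.

x ≡ 61375 (mod 85272).


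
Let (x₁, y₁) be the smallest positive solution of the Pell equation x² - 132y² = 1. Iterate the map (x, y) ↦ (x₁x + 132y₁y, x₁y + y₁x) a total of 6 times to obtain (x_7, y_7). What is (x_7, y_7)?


Step 1: Find the fundamental solution (x₁, y₁) of x² - 132y² = 1.
  Expand √132 as a continued fraction. a₀ = ⌊√132⌋ = 11; iterate m_{k+1} = d_k·a_k − m_k, d_{k+1} = (132 − m_{k+1}²)/d_k, a_{k+1} = ⌊(a₀ + m_{k+1})/d_{k+1}⌋ (starting m₀ = 0, d₀ = 1), with convergents p_k = a_k·p_{k-1} + p_{k-2}, q_k = a_k·q_{k-1} + q_{k-2} (p₋₁ = 1, q₋₁ = 0):
  k = 0: a₀ = 11; p₀/q₀ = 11/1; p₀² − 132·q₀² = 121 − 132 = -11.
  k = 1: m = 11, d = 11, a = ⌊(11 + 11)/11⌋ = 2; p/q = (2·11 + 1)/(2·1 + 0) = 23/2; p² − 132·q² = 529 − 528 = 1.
  The first convergent with p² − 132·q² = 1 gives the fundamental solution (x₁, y₁) = (23, 2).
Step 2: Apply the recurrence (x_{n+1}, y_{n+1}) = (x₁x_n + 132y₁y_n, x₁y_n + y₁x_n) repeatedly.
  From (x_1, y_1) = (23, 2): x_2 = 23·23 + 132·2·2 = 1057; y_2 = 23·2 + 2·23 = 92.
  From (x_2, y_2) = (1057, 92): x_3 = 23·1057 + 132·2·92 = 48599; y_3 = 23·92 + 2·1057 = 4230.
  From (x_3, y_3) = (48599, 4230): x_4 = 23·48599 + 132·2·4230 = 2234497; y_4 = 23·4230 + 2·48599 = 194488.
  From (x_4, y_4) = (2234497, 194488): x_5 = 23·2234497 + 132·2·194488 = 102738263; y_5 = 23·194488 + 2·2234497 = 8942218.
  From (x_5, y_5) = (102738263, 8942218): x_6 = 23·102738263 + 132·2·8942218 = 4723725601; y_6 = 23·8942218 + 2·102738263 = 411147540.
  From (x_6, y_6) = (4723725601, 411147540): x_7 = 23·4723725601 + 132·2·411147540 = 217188639383; y_7 = 23·411147540 + 2·4723725601 = 18903844622.
Step 3: Verify x_7² - 132·y_7² = 47170905077038818620689 - 47170905077038818620688 = 1 (should be 1). ✓

(x_1, y_1) = (23, 2); (x_7, y_7) = (217188639383, 18903844622).


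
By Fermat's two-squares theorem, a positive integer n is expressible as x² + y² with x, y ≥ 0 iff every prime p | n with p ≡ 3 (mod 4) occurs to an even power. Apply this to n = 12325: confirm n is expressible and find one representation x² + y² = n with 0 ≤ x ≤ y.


Step 1: Factor n = 12325 = 5^2 · 17 · 29.
Step 2: Check the mod-4 condition on each prime factor: 5 ≡ 1 (mod 4), exponent 2; 17 ≡ 1 (mod 4), exponent 1; 29 ≡ 1 (mod 4), exponent 1.
All primes ≡ 3 (mod 4) appear to even exponent (or don't appear), so by the two-squares theorem n IS expressible as a sum of two squares.
Step 3: Build a representation. Group n = k² · m with k = 5 and m = 17 · 29 = 493 (a product of primes ≡ 1 (mod 4)); a representation of m scales to one of n via (k·x)² + (k·y)² = k²(x² + y²). Each prime p ≡ 1 (mod 4) is itself a sum of two squares; find a² by testing p − a² for a perfect square:
  17: 17 − 1² = 16 = 4² ⇒ 17 = 1² + 4².
  29: 29 − 1² = 28, 29 − 2² = 25 = 5² ⇒ 29 = 2² + 5².
  Combine using the Brahmagupta–Fibonacci identity (a² + b²)(c² + d²) = (ac − bd)² + (ad + bc)² = (ac + bd)² + (ad − bc)²:
  17 · 29 = 493: from (1² + 4²)(2² + 5²), take (1·2 − 4·5, 1·5 + 4·2) = (2 − 20, 5 + 8) = (-18, 13); dropping signs (only squares matter) gives (18, 13); check 18² + 13² = 324 + 169 = 493 ✓.
  Scale by k = 5: (5·18, 5·13) = (90, 65).
Step 4: Order so x ≤ y and verify: 65² + 90² = 4225 + 8100 = 12325 = n. ✓

n = 12325 = 65² + 90² (one valid representation with x ≤ y).


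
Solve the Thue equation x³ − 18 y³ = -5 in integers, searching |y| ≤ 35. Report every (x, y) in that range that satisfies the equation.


The equation is x³ - 18y³ = -5. For fixed y, x³ = 18·y³ − 5, so a solution requires the RHS to be a perfect cube.
Strategy: iterate y from -35 to 35, compute RHS = 18·y³ − 5, and check whether it is a (positive or negative) perfect cube.
Check small values of y:
  y = 0: RHS = -5 is not a perfect cube.
  y = 1: RHS = 13 is not a perfect cube.
  y = -1: RHS = -23 is not a perfect cube.
  y = 2: RHS = 139 is not a perfect cube.
  y = -2: RHS = -149 is not a perfect cube.
  y = 3: RHS = 481 is not a perfect cube.
  y = -3: RHS = -491 is not a perfect cube.
Continuing the search up to |y| = 35 finds no solutions either.
No (x, y) in the scanned range satisfies the equation.

No integer solutions with |y| ≤ 35.


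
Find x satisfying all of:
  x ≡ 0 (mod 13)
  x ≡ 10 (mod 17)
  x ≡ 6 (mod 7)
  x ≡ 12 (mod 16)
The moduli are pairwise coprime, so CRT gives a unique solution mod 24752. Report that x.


Product of moduli M = 13 · 17 · 7 · 16 = 24752.
Merge one congruence at a time:
  Start: x ≡ 0 (mod 13).
  Combine with x ≡ 10 (mod 17); new modulus lcm = 221.
    Write x = 0 + 13·t and substitute into x ≡ 10 (mod 17): 13·t ≡ 10 − 0 = 10 (mod 17).
    The inverse of 13 mod 17 is 4 (since 13·4 = 52 = 3·17 + 1), so t ≡ 4·10 = 40 ≡ 6 (mod 17).
    Then x = 0 + 13·6 = 78, valid modulo lcm(13, 17) = 221: x ≡ 78 (mod 221).
  Combine with x ≡ 6 (mod 7); new modulus lcm = 1547.
    Write x = 78 + 221·t and substitute into x ≡ 6 (mod 7): 221·t ≡ 6 − 78 = -72 (mod 7).
    Reduce coefficients mod 7: 4·t ≡ 5 (mod 7).
    The inverse of 4 mod 7 is 2 (since 4·2 = 8 = 1·7 + 1), so t ≡ 2·5 = 10 ≡ 3 (mod 7).
    Then x = 78 + 221·3 = 741, valid modulo lcm(221, 7) = 1547: x ≡ 741 (mod 1547).
  Combine with x ≡ 12 (mod 16); new modulus lcm = 24752.
    Write x = 741 + 1547·t and substitute into x ≡ 12 (mod 16): 1547·t ≡ 12 − 741 = -729 (mod 16).
    Reduce coefficients mod 16: 11·t ≡ 7 (mod 16).
    The inverse of 11 mod 16 is 3 (since 11·3 = 33 = 2·16 + 1), so t ≡ 3·7 = 21 ≡ 5 (mod 16).
    Then x = 741 + 1547·5 = 8476, valid modulo lcm(1547, 16) = 24752: x ≡ 8476 (mod 24752).
Verify against each original: 8476 mod 13 = 0, 8476 mod 17 = 10, 8476 mod 7 = 6, 8476 mod 16 = 12.

x ≡ 8476 (mod 24752).


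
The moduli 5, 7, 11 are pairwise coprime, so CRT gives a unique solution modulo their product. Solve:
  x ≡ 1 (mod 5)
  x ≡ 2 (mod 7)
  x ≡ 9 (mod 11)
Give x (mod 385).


Moduli 5, 7, 11 are pairwise coprime; by CRT there is a unique solution modulo M = 5 · 7 · 11 = 385.
Solve pairwise, accumulating the modulus:
  Start with x ≡ 1 (mod 5).
  Combine with x ≡ 2 (mod 7): since gcd(5, 7) = 1, we get a unique residue mod 35.
    Write x = 1 + 5·t and substitute into x ≡ 2 (mod 7): 5·t ≡ 2 − 1 = 1 (mod 7).
    The inverse of 5 mod 7 is 3 (since 5·3 = 15 = 2·7 + 1), so t ≡ 3·1 = 3 ≡ 3 (mod 7).
    Then x = 1 + 5·3 = 16, valid modulo lcm(5, 7) = 35: x ≡ 16 (mod 35).
  Combine with x ≡ 9 (mod 11): since gcd(35, 11) = 1, we get a unique residue mod 385.
    Write x = 16 + 35·t and substitute into x ≡ 9 (mod 11): 35·t ≡ 9 − 16 = -7 (mod 11).
    Reduce coefficients mod 11: 2·t ≡ 4 (mod 11).
    The inverse of 2 mod 11 is 6 (since 2·6 = 12 = 1·11 + 1), so t ≡ 6·4 = 24 ≡ 2 (mod 11).
    Then x = 16 + 35·2 = 86, valid modulo lcm(35, 11) = 385: x ≡ 86 (mod 385).
Verify: 86 mod 5 = 1 ✓, 86 mod 7 = 2 ✓, 86 mod 11 = 9 ✓.

x ≡ 86 (mod 385).


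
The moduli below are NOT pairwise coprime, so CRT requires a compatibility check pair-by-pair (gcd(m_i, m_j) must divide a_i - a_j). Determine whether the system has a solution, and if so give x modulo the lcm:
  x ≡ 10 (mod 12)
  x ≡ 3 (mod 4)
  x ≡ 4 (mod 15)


Moduli 12, 4, 15 are not pairwise coprime, so CRT works modulo lcm(m_i) when all pairwise compatibility conditions hold.
Pairwise compatibility: gcd(m_i, m_j) must divide a_i - a_j for every pair.
Merge one congruence at a time:
  Start: x ≡ 10 (mod 12).
  Combine with x ≡ 3 (mod 4): gcd(12, 4) = 4, and 3 - 10 = -7 is NOT divisible by 4.
    ⇒ system is inconsistent (no integer solution).

No solution (the system is inconsistent).


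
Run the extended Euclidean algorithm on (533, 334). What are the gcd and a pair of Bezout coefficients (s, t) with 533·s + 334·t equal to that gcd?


Euclidean algorithm on (533, 334) — divide until remainder is 0:
  533 = 1 · 334 + 199
  334 = 1 · 199 + 135
  199 = 1 · 135 + 64
  135 = 2 · 64 + 7
  64 = 9 · 7 + 1
  7 = 7 · 1 + 0
gcd(533, 334) = 1.
Track Bezout coefficients alongside the remainders: start with r₀ = 533 = a·1 + b·0 (s = 1, t = 0) and r₁ = 334 = a·0 + b·1 (s = 0, t = 1); each new remainder r_{k+1} = r_{k-1} − q_k·r_k inherits s_{k+1} = s_{k-1} − q_k·s_k, t_{k+1} = t_{k-1} − q_k·t_k, so r_k = a·s_k + b·t_k at every step:
  q = 1: r = 199, s = 1 − 1·0 = 1, t = 0 − 1·1 = -1  (check: 533·1 + 334·(-1) = 199)
  q = 1: r = 135, s = 0 − 1·1 = -1, t = 1 − 1·(-1) = 2  (check: 533·(-1) + 334·2 = 135)
  q = 1: r = 64, s = 1 − 1·(-1) = 2, t = -1 − 1·2 = -3  (check: 533·2 + 334·(-3) = 64)
  q = 2: r = 7, s = -1 − 2·2 = -5, t = 2 − 2·(-3) = 8  (check: 533·(-5) + 334·8 = 7)
  q = 9: r = 1, s = 2 − 9·(-5) = 47, t = -3 − 9·8 = -75  (check: 533·47 + 334·(-75) = 1)
The row with r = 1 (the gcd) gives the Bezout coefficients s = 47, t = -75.
Result: 533 · (47) + 334 · (-75) = 1.

gcd(533, 334) = 1; s = 47, t = -75 (check: 533·47 + 334·(-75) = 1).


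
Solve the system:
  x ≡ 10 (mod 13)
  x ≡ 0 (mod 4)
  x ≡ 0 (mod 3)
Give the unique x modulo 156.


Moduli 13, 4, 3 are pairwise coprime; by CRT there is a unique solution modulo M = 13 · 4 · 3 = 156.
Solve pairwise, accumulating the modulus:
  Start with x ≡ 10 (mod 13).
  Combine with x ≡ 0 (mod 4): since gcd(13, 4) = 1, we get a unique residue mod 52.
    Write x = 10 + 13·t and substitute into x ≡ 0 (mod 4): 13·t ≡ 0 − 10 = -10 (mod 4).
    Reduce coefficients mod 4: 1·t ≡ 2 (mod 4).
    So t ≡ 2 (mod 4).
    Then x = 10 + 13·2 = 36, valid modulo lcm(13, 4) = 52: x ≡ 36 (mod 52).
  Combine with x ≡ 0 (mod 3): since gcd(52, 3) = 1, we get a unique residue mod 156.
    Write x = 36 + 52·t and substitute into x ≡ 0 (mod 3): 52·t ≡ 0 − 36 = -36 (mod 3).
    Reduce coefficients mod 3: 1·t ≡ 0 (mod 3).
    So t ≡ 0 (mod 3).
    Then x = 36 + 52·0 = 36, valid modulo lcm(52, 3) = 156: x ≡ 36 (mod 156).
Verify: 36 mod 13 = 10 ✓, 36 mod 4 = 0 ✓, 36 mod 3 = 0 ✓.

x ≡ 36 (mod 156).


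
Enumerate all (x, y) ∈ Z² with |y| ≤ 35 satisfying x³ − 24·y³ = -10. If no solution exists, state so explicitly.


The equation is x³ - 24y³ = -10. For fixed y, x³ = 24·y³ − 10, so a solution requires the RHS to be a perfect cube.
Strategy: iterate y from -35 to 35, compute RHS = 24·y³ − 10, and check whether it is a (positive or negative) perfect cube.
Check small values of y:
  y = 0: RHS = -10 is not a perfect cube.
  y = 1: RHS = 14 is not a perfect cube.
  y = -1: RHS = -34 is not a perfect cube.
  y = 2: RHS = 182 is not a perfect cube.
  y = -2: RHS = -202 is not a perfect cube.
  y = 3: RHS = 638 is not a perfect cube.
  y = -3: RHS = -658 is not a perfect cube.
Continuing the search up to |y| = 35 finds no solutions either.
No (x, y) in the scanned range satisfies the equation.

No integer solutions with |y| ≤ 35.


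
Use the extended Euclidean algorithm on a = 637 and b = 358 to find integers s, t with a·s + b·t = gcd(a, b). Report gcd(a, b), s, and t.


Euclidean algorithm on (637, 358) — divide until remainder is 0:
  637 = 1 · 358 + 279
  358 = 1 · 279 + 79
  279 = 3 · 79 + 42
  79 = 1 · 42 + 37
  42 = 1 · 37 + 5
  37 = 7 · 5 + 2
  5 = 2 · 2 + 1
  2 = 2 · 1 + 0
gcd(637, 358) = 1.
Track Bezout coefficients alongside the remainders: start with r₀ = 637 = a·1 + b·0 (s = 1, t = 0) and r₁ = 358 = a·0 + b·1 (s = 0, t = 1); each new remainder r_{k+1} = r_{k-1} − q_k·r_k inherits s_{k+1} = s_{k-1} − q_k·s_k, t_{k+1} = t_{k-1} − q_k·t_k, so r_k = a·s_k + b·t_k at every step:
  q = 1: r = 279, s = 1 − 1·0 = 1, t = 0 − 1·1 = -1  (check: 637·1 + 358·(-1) = 279)
  q = 1: r = 79, s = 0 − 1·1 = -1, t = 1 − 1·(-1) = 2  (check: 637·(-1) + 358·2 = 79)
  q = 3: r = 42, s = 1 − 3·(-1) = 4, t = -1 − 3·2 = -7  (check: 637·4 + 358·(-7) = 42)
  q = 1: r = 37, s = -1 − 1·4 = -5, t = 2 − 1·(-7) = 9  (check: 637·(-5) + 358·9 = 37)
  q = 1: r = 5, s = 4 − 1·(-5) = 9, t = -7 − 1·9 = -16  (check: 637·9 + 358·(-16) = 5)
  q = 7: r = 2, s = -5 − 7·9 = -68, t = 9 − 7·(-16) = 121  (check: 637·(-68) + 358·121 = 2)
  q = 2: r = 1, s = 9 − 2·(-68) = 145, t = -16 − 2·121 = -258  (check: 637·145 + 358·(-258) = 1)
The row with r = 1 (the gcd) gives the Bezout coefficients s = 145, t = -258.
Result: 637 · (145) + 358 · (-258) = 1.

gcd(637, 358) = 1; s = 145, t = -258 (check: 637·145 + 358·(-258) = 1).


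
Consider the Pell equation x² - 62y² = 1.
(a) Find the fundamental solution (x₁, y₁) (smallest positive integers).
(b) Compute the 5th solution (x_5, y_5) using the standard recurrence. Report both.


Step 1: Find the fundamental solution (x₁, y₁) of x² - 62y² = 1.
  Expand √62 as a continued fraction. a₀ = ⌊√62⌋ = 7; iterate m_{k+1} = d_k·a_k − m_k, d_{k+1} = (62 − m_{k+1}²)/d_k, a_{k+1} = ⌊(a₀ + m_{k+1})/d_{k+1}⌋ (starting m₀ = 0, d₀ = 1), with convergents p_k = a_k·p_{k-1} + p_{k-2}, q_k = a_k·q_{k-1} + q_{k-2} (p₋₁ = 1, q₋₁ = 0):
  k = 0: a₀ = 7; p₀/q₀ = 7/1; p₀² − 62·q₀² = 49 − 62 = -13.
  k = 1: m = 7, d = 13, a = ⌊(7 + 7)/13⌋ = 1; p/q = (1·7 + 1)/(1·1 + 0) = 8/1; p² − 62·q² = 64 − 62 = 2.
  k = 2: m = 6, d = 2, a = ⌊(7 + 6)/2⌋ = 6; p/q = (6·8 + 7)/(6·1 + 1) = 55/7; p² − 62·q² = 3025 − 3038 = -13.
  k = 3: m = 6, d = 13, a = ⌊(7 + 6)/13⌋ = 1; p/q = (1·55 + 8)/(1·7 + 1) = 63/8; p² − 62·q² = 3969 − 3968 = 1.
  The first convergent with p² − 62·q² = 1 gives the fundamental solution (x₁, y₁) = (63, 8).
Step 2: Apply the recurrence (x_{n+1}, y_{n+1}) = (x₁x_n + 62y₁y_n, x₁y_n + y₁x_n) repeatedly.
  From (x_1, y_1) = (63, 8): x_2 = 63·63 + 62·8·8 = 7937; y_2 = 63·8 + 8·63 = 1008.
  From (x_2, y_2) = (7937, 1008): x_3 = 63·7937 + 62·8·1008 = 999999; y_3 = 63·1008 + 8·7937 = 127000.
  From (x_3, y_3) = (999999, 127000): x_4 = 63·999999 + 62·8·127000 = 125991937; y_4 = 63·127000 + 8·999999 = 16000992.
  From (x_4, y_4) = (125991937, 16000992): x_5 = 63·125991937 + 62·8·16000992 = 15873984063; y_5 = 63·16000992 + 8·125991937 = 2015997992.
Step 3: Verify x_5² - 62·y_5² = 251983370032377987969 - 251983370032377987968 = 1 (should be 1). ✓

(x_1, y_1) = (63, 8); (x_5, y_5) = (15873984063, 2015997992).


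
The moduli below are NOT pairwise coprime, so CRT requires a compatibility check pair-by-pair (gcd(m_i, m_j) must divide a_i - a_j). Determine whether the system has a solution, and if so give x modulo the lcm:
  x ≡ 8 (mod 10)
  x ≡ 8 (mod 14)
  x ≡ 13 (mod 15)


Moduli 10, 14, 15 are not pairwise coprime, so CRT works modulo lcm(m_i) when all pairwise compatibility conditions hold.
Pairwise compatibility: gcd(m_i, m_j) must divide a_i - a_j for every pair.
Merge one congruence at a time:
  Start: x ≡ 8 (mod 10).
  Combine with x ≡ 8 (mod 14): gcd(10, 14) = 2; 8 - 8 = 0, which IS divisible by 2, so compatible.
    Write x = 8 + 10·t and substitute into x ≡ 8 (mod 14): 10·t ≡ 8 − 8 = 0 (mod 14).
    Divide the congruence (and modulus) by g = 2: 5·t ≡ 0 (mod 7).
    The inverse of 5 mod 7 is 3 (since 5·3 = 15 = 2·7 + 1), so t ≡ 3·0 = 0 ≡ 0 (mod 7).
    Then x = 8 + 10·0 = 8, valid modulo lcm(10, 14) = 70: x ≡ 8 (mod 70).
  Combine with x ≡ 13 (mod 15): gcd(70, 15) = 5; 13 - 8 = 5, which IS divisible by 5, so compatible.
    Write x = 8 + 70·t and substitute into x ≡ 13 (mod 15): 70·t ≡ 13 − 8 = 5 (mod 15).
    Divide the congruence (and modulus) by g = 5: 14·t ≡ 1 (mod 3).
    Reduce coefficients mod 3: 2·t ≡ 1 (mod 3).
    The inverse of 2 mod 3 is 2 (since 2·2 = 4 = 1·3 + 1), so t ≡ 2·1 = 2 ≡ 2 (mod 3).
    Then x = 8 + 70·2 = 148, valid modulo lcm(70, 15) = 210: x ≡ 148 (mod 210).
Verify: 148 mod 10 = 8, 148 mod 14 = 8, 148 mod 15 = 13.

x ≡ 148 (mod 210).


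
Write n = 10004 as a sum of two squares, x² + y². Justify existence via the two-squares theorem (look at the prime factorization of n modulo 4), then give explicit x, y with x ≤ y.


Step 1: Factor n = 10004 = 2^2 · 41 · 61.
Step 2: Check the mod-4 condition on each prime factor: 2 = 2 (special); 41 ≡ 1 (mod 4), exponent 1; 61 ≡ 1 (mod 4), exponent 1.
All primes ≡ 3 (mod 4) appear to even exponent (or don't appear), so by the two-squares theorem n IS expressible as a sum of two squares.
Step 3: Build a representation. Group n = k² · m with k = 2 and m = 41 · 61 = 2501 (a product of primes ≡ 1 (mod 4)); a representation of m scales to one of n via (k·x)² + (k·y)² = k²(x² + y²). Each prime p ≡ 1 (mod 4) is itself a sum of two squares; find a² by testing p − a² for a perfect square:
  41: 41 − 1² = 40, 41 − 2² = 37, 41 − 3² = 32, 41 − 4² = 25 = 5² ⇒ 41 = 4² + 5².
  61: 61 − 1² = 60, 61 − 2² = 57, 61 − 3² = 52, 61 − 4² = 45, 61 − 5² = 36 = 6² ⇒ 61 = 5² + 6².
  Combine using the Brahmagupta–Fibonacci identity (a² + b²)(c² + d²) = (ac − bd)² + (ad + bc)² = (ac + bd)² + (ad − bc)²:
  41 · 61 = 2501: from (4² + 5²)(5² + 6²), take (4·5 − 5·6, 4·6 + 5·5) = (20 − 30, 24 + 25) = (-10, 49); dropping signs (only squares matter) gives (10, 49); check 10² + 49² = 100 + 2401 = 2501 ✓.
  Scale by k = 2: (2·10, 2·49) = (20, 98).
Step 4: Order so x ≤ y and verify: 20² + 98² = 400 + 9604 = 10004 = n. ✓

n = 10004 = 20² + 98² (one valid representation with x ≤ y).


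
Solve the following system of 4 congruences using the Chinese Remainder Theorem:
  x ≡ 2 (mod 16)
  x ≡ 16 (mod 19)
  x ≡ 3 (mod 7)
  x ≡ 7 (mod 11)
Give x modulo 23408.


Product of moduli M = 16 · 19 · 7 · 11 = 23408.
Merge one congruence at a time:
  Start: x ≡ 2 (mod 16).
  Combine with x ≡ 16 (mod 19); new modulus lcm = 304.
    Write x = 2 + 16·t and substitute into x ≡ 16 (mod 19): 16·t ≡ 16 − 2 = 14 (mod 19).
    The inverse of 16 mod 19 is 6 (since 16·6 = 96 = 5·19 + 1), so t ≡ 6·14 = 84 ≡ 8 (mod 19).
    Then x = 2 + 16·8 = 130, valid modulo lcm(16, 19) = 304: x ≡ 130 (mod 304).
  Combine with x ≡ 3 (mod 7); new modulus lcm = 2128.
    Write x = 130 + 304·t and substitute into x ≡ 3 (mod 7): 304·t ≡ 3 − 130 = -127 (mod 7).
    Reduce coefficients mod 7: 3·t ≡ 6 (mod 7).
    The inverse of 3 mod 7 is 5 (since 3·5 = 15 = 2·7 + 1), so t ≡ 5·6 = 30 ≡ 2 (mod 7).
    Then x = 130 + 304·2 = 738, valid modulo lcm(304, 7) = 2128: x ≡ 738 (mod 2128).
  Combine with x ≡ 7 (mod 11); new modulus lcm = 23408.
    Write x = 738 + 2128·t and substitute into x ≡ 7 (mod 11): 2128·t ≡ 7 − 738 = -731 (mod 11).
    Reduce coefficients mod 11: 5·t ≡ 6 (mod 11).
    The inverse of 5 mod 11 is 9 (since 5·9 = 45 = 4·11 + 1), so t ≡ 9·6 = 54 ≡ 10 (mod 11).
    Then x = 738 + 2128·10 = 22018, valid modulo lcm(2128, 11) = 23408: x ≡ 22018 (mod 23408).
Verify against each original: 22018 mod 16 = 2, 22018 mod 19 = 16, 22018 mod 7 = 3, 22018 mod 11 = 7.

x ≡ 22018 (mod 23408).


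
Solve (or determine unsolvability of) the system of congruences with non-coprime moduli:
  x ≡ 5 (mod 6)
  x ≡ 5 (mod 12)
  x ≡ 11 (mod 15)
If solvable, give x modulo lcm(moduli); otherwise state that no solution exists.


Moduli 6, 12, 15 are not pairwise coprime, so CRT works modulo lcm(m_i) when all pairwise compatibility conditions hold.
Pairwise compatibility: gcd(m_i, m_j) must divide a_i - a_j for every pair.
Merge one congruence at a time:
  Start: x ≡ 5 (mod 6).
  Combine with x ≡ 5 (mod 12): gcd(6, 12) = 6; 5 - 5 = 0, which IS divisible by 6, so compatible.
    Write x = 5 + 6·t and substitute into x ≡ 5 (mod 12): 6·t ≡ 5 − 5 = 0 (mod 12).
    Divide the congruence (and modulus) by g = 6: 1·t ≡ 0 (mod 2).
    So t ≡ 0 (mod 2).
    Then x = 5 + 6·0 = 5, valid modulo lcm(6, 12) = 12: x ≡ 5 (mod 12).
  Combine with x ≡ 11 (mod 15): gcd(12, 15) = 3; 11 - 5 = 6, which IS divisible by 3, so compatible.
    Write x = 5 + 12·t and substitute into x ≡ 11 (mod 15): 12·t ≡ 11 − 5 = 6 (mod 15).
    Divide the congruence (and modulus) by g = 3: 4·t ≡ 2 (mod 5).
    The inverse of 4 mod 5 is 4 (since 4·4 = 16 = 3·5 + 1), so t ≡ 4·2 = 8 ≡ 3 (mod 5).
    Then x = 5 + 12·3 = 41, valid modulo lcm(12, 15) = 60: x ≡ 41 (mod 60).
Verify: 41 mod 6 = 5, 41 mod 12 = 5, 41 mod 15 = 11.

x ≡ 41 (mod 60).


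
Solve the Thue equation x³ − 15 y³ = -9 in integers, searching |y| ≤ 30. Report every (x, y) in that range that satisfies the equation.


The equation is x³ - 15y³ = -9. For fixed y, x³ = 15·y³ − 9, so a solution requires the RHS to be a perfect cube.
Strategy: iterate y from -30 to 30, compute RHS = 15·y³ − 9, and check whether it is a (positive or negative) perfect cube.
Check small values of y:
  y = 0: RHS = -9 is not a perfect cube.
  y = 1: RHS = 6 is not a perfect cube.
  y = -1: RHS = -24 is not a perfect cube.
  y = 2: RHS = 111 is not a perfect cube.
  y = -2: RHS = -129 is not a perfect cube.
  y = 3: RHS = 396 is not a perfect cube.
  y = -3: RHS = -414 is not a perfect cube.
Continuing the search up to |y| = 30 finds no solutions either.
No (x, y) in the scanned range satisfies the equation.

No integer solutions with |y| ≤ 30.


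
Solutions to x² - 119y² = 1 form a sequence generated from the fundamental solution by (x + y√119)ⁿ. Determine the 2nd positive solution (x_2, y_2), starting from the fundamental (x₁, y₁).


Step 1: Find the fundamental solution (x₁, y₁) of x² - 119y² = 1.
  Expand √119 as a continued fraction. a₀ = ⌊√119⌋ = 10; iterate m_{k+1} = d_k·a_k − m_k, d_{k+1} = (119 − m_{k+1}²)/d_k, a_{k+1} = ⌊(a₀ + m_{k+1})/d_{k+1}⌋ (starting m₀ = 0, d₀ = 1), with convergents p_k = a_k·p_{k-1} + p_{k-2}, q_k = a_k·q_{k-1} + q_{k-2} (p₋₁ = 1, q₋₁ = 0):
  k = 0: a₀ = 10; p₀/q₀ = 10/1; p₀² − 119·q₀² = 100 − 119 = -19.
  k = 1: m = 10, d = 19, a = ⌊(10 + 10)/19⌋ = 1; p/q = (1·10 + 1)/(1·1 + 0) = 11/1; p² − 119·q² = 121 − 119 = 2.
  k = 2: m = 9, d = 2, a = ⌊(10 + 9)/2⌋ = 9; p/q = (9·11 + 10)/(9·1 + 1) = 109/10; p² − 119·q² = 11881 − 11900 = -19.
  k = 3: m = 9, d = 19, a = ⌊(10 + 9)/19⌋ = 1; p/q = (1·109 + 11)/(1·10 + 1) = 120/11; p² − 119·q² = 14400 − 14399 = 1.
  The first convergent with p² − 119·q² = 1 gives the fundamental solution (x₁, y₁) = (120, 11).
Step 2: Apply the recurrence (x_{n+1}, y_{n+1}) = (x₁x_n + 119y₁y_n, x₁y_n + y₁x_n) repeatedly.
  From (x_1, y_1) = (120, 11): x_2 = 120·120 + 119·11·11 = 28799; y_2 = 120·11 + 11·120 = 2640.
Step 3: Verify x_2² - 119·y_2² = 829382401 - 829382400 = 1 (should be 1). ✓

(x_1, y_1) = (120, 11); (x_2, y_2) = (28799, 2640).


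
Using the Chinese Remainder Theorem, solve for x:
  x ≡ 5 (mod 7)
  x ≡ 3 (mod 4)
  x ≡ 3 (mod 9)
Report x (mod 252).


Moduli 7, 4, 9 are pairwise coprime; by CRT there is a unique solution modulo M = 7 · 4 · 9 = 252.
Solve pairwise, accumulating the modulus:
  Start with x ≡ 5 (mod 7).
  Combine with x ≡ 3 (mod 4): since gcd(7, 4) = 1, we get a unique residue mod 28.
    Write x = 5 + 7·t and substitute into x ≡ 3 (mod 4): 7·t ≡ 3 − 5 = -2 (mod 4).
    Reduce coefficients mod 4: 3·t ≡ 2 (mod 4).
    The inverse of 3 mod 4 is 3 (since 3·3 = 9 = 2·4 + 1), so t ≡ 3·2 = 6 ≡ 2 (mod 4).
    Then x = 5 + 7·2 = 19, valid modulo lcm(7, 4) = 28: x ≡ 19 (mod 28).
  Combine with x ≡ 3 (mod 9): since gcd(28, 9) = 1, we get a unique residue mod 252.
    Write x = 19 + 28·t and substitute into x ≡ 3 (mod 9): 28·t ≡ 3 − 19 = -16 (mod 9).
    Reduce coefficients mod 9: 1·t ≡ 2 (mod 9).
    So t ≡ 2 (mod 9).
    Then x = 19 + 28·2 = 75, valid modulo lcm(28, 9) = 252: x ≡ 75 (mod 252).
Verify: 75 mod 7 = 5 ✓, 75 mod 4 = 3 ✓, 75 mod 9 = 3 ✓.

x ≡ 75 (mod 252).


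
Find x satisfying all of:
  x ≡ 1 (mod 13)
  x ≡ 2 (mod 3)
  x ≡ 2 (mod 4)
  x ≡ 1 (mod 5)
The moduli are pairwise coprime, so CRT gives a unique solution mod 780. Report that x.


Product of moduli M = 13 · 3 · 4 · 5 = 780.
Merge one congruence at a time:
  Start: x ≡ 1 (mod 13).
  Combine with x ≡ 2 (mod 3); new modulus lcm = 39.
    Write x = 1 + 13·t and substitute into x ≡ 2 (mod 3): 13·t ≡ 2 − 1 = 1 (mod 3).
    Reduce coefficients mod 3: 1·t ≡ 1 (mod 3).
    So t ≡ 1 (mod 3).
    Then x = 1 + 13·1 = 14, valid modulo lcm(13, 3) = 39: x ≡ 14 (mod 39).
  Combine with x ≡ 2 (mod 4); new modulus lcm = 156.
    Write x = 14 + 39·t and substitute into x ≡ 2 (mod 4): 39·t ≡ 2 − 14 = -12 (mod 4).
    Reduce coefficients mod 4: 3·t ≡ 0 (mod 4).
    The inverse of 3 mod 4 is 3 (since 3·3 = 9 = 2·4 + 1), so t ≡ 3·0 = 0 ≡ 0 (mod 4).
    Then x = 14 + 39·0 = 14, valid modulo lcm(39, 4) = 156: x ≡ 14 (mod 156).
  Combine with x ≡ 1 (mod 5); new modulus lcm = 780.
    Write x = 14 + 156·t and substitute into x ≡ 1 (mod 5): 156·t ≡ 1 − 14 = -13 (mod 5).
    Reduce coefficients mod 5: 1·t ≡ 2 (mod 5).
    So t ≡ 2 (mod 5).
    Then x = 14 + 156·2 = 326, valid modulo lcm(156, 5) = 780: x ≡ 326 (mod 780).
Verify against each original: 326 mod 13 = 1, 326 mod 3 = 2, 326 mod 4 = 2, 326 mod 5 = 1.

x ≡ 326 (mod 780).


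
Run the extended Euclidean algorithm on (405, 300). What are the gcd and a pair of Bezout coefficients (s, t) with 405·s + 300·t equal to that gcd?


Euclidean algorithm on (405, 300) — divide until remainder is 0:
  405 = 1 · 300 + 105
  300 = 2 · 105 + 90
  105 = 1 · 90 + 15
  90 = 6 · 15 + 0
gcd(405, 300) = 15.
Track Bezout coefficients alongside the remainders: start with r₀ = 405 = a·1 + b·0 (s = 1, t = 0) and r₁ = 300 = a·0 + b·1 (s = 0, t = 1); each new remainder r_{k+1} = r_{k-1} − q_k·r_k inherits s_{k+1} = s_{k-1} − q_k·s_k, t_{k+1} = t_{k-1} − q_k·t_k, so r_k = a·s_k + b·t_k at every step:
  q = 1: r = 105, s = 1 − 1·0 = 1, t = 0 − 1·1 = -1  (check: 405·1 + 300·(-1) = 105)
  q = 2: r = 90, s = 0 − 2·1 = -2, t = 1 − 2·(-1) = 3  (check: 405·(-2) + 300·3 = 90)
  q = 1: r = 15, s = 1 − 1·(-2) = 3, t = -1 − 1·3 = -4  (check: 405·3 + 300·(-4) = 15)
The row with r = 15 (the gcd) gives the Bezout coefficients s = 3, t = -4.
Result: 405 · (3) + 300 · (-4) = 15.

gcd(405, 300) = 15; s = 3, t = -4 (check: 405·3 + 300·(-4) = 15).


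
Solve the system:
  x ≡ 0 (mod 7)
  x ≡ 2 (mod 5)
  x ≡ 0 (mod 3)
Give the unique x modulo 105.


Moduli 7, 5, 3 are pairwise coprime; by CRT there is a unique solution modulo M = 7 · 5 · 3 = 105.
Solve pairwise, accumulating the modulus:
  Start with x ≡ 0 (mod 7).
  Combine with x ≡ 2 (mod 5): since gcd(7, 5) = 1, we get a unique residue mod 35.
    Write x = 0 + 7·t and substitute into x ≡ 2 (mod 5): 7·t ≡ 2 − 0 = 2 (mod 5).
    Reduce coefficients mod 5: 2·t ≡ 2 (mod 5).
    The inverse of 2 mod 5 is 3 (since 2·3 = 6 = 1·5 + 1), so t ≡ 3·2 = 6 ≡ 1 (mod 5).
    Then x = 0 + 7·1 = 7, valid modulo lcm(7, 5) = 35: x ≡ 7 (mod 35).
  Combine with x ≡ 0 (mod 3): since gcd(35, 3) = 1, we get a unique residue mod 105.
    Write x = 7 + 35·t and substitute into x ≡ 0 (mod 3): 35·t ≡ 0 − 7 = -7 (mod 3).
    Reduce coefficients mod 3: 2·t ≡ 2 (mod 3).
    The inverse of 2 mod 3 is 2 (since 2·2 = 4 = 1·3 + 1), so t ≡ 2·2 = 4 ≡ 1 (mod 3).
    Then x = 7 + 35·1 = 42, valid modulo lcm(35, 3) = 105: x ≡ 42 (mod 105).
Verify: 42 mod 7 = 0 ✓, 42 mod 5 = 2 ✓, 42 mod 3 = 0 ✓.

x ≡ 42 (mod 105).


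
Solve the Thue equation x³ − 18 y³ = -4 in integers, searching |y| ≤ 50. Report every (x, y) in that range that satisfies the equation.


The equation is x³ - 18y³ = -4. For fixed y, x³ = 18·y³ − 4, so a solution requires the RHS to be a perfect cube.
Strategy: iterate y from -50 to 50, compute RHS = 18·y³ − 4, and check whether it is a (positive or negative) perfect cube.
Check small values of y:
  y = 0: RHS = -4 is not a perfect cube.
  y = 1: RHS = 14 is not a perfect cube.
  y = -1: RHS = -22 is not a perfect cube.
  y = 2: RHS = 140 is not a perfect cube.
  y = -2: RHS = -148 is not a perfect cube.
  y = 3: RHS = 482 is not a perfect cube.
  y = -3: RHS = -490 is not a perfect cube.
Continuing the search up to |y| = 50 finds no solutions either.
No (x, y) in the scanned range satisfies the equation.

No integer solutions with |y| ≤ 50.


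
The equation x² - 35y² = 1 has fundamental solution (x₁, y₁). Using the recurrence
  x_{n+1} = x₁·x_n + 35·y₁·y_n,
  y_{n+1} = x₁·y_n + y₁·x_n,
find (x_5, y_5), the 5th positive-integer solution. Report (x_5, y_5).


Step 1: Find the fundamental solution (x₁, y₁) of x² - 35y² = 1.
  Expand √35 as a continued fraction. a₀ = ⌊√35⌋ = 5; iterate m_{k+1} = d_k·a_k − m_k, d_{k+1} = (35 − m_{k+1}²)/d_k, a_{k+1} = ⌊(a₀ + m_{k+1})/d_{k+1}⌋ (starting m₀ = 0, d₀ = 1), with convergents p_k = a_k·p_{k-1} + p_{k-2}, q_k = a_k·q_{k-1} + q_{k-2} (p₋₁ = 1, q₋₁ = 0):
  k = 0: a₀ = 5; p₀/q₀ = 5/1; p₀² − 35·q₀² = 25 − 35 = -10.
  k = 1: m = 5, d = 10, a = ⌊(5 + 5)/10⌋ = 1; p/q = (1·5 + 1)/(1·1 + 0) = 6/1; p² − 35·q² = 36 − 35 = 1.
  The first convergent with p² − 35·q² = 1 gives the fundamental solution (x₁, y₁) = (6, 1).
Step 2: Apply the recurrence (x_{n+1}, y_{n+1}) = (x₁x_n + 35y₁y_n, x₁y_n + y₁x_n) repeatedly.
  From (x_1, y_1) = (6, 1): x_2 = 6·6 + 35·1·1 = 71; y_2 = 6·1 + 1·6 = 12.
  From (x_2, y_2) = (71, 12): x_3 = 6·71 + 35·1·12 = 846; y_3 = 6·12 + 1·71 = 143.
  From (x_3, y_3) = (846, 143): x_4 = 6·846 + 35·1·143 = 10081; y_4 = 6·143 + 1·846 = 1704.
  From (x_4, y_4) = (10081, 1704): x_5 = 6·10081 + 35·1·1704 = 120126; y_5 = 6·1704 + 1·10081 = 20305.
Step 3: Verify x_5² - 35·y_5² = 14430255876 - 14430255875 = 1 (should be 1). ✓

(x_1, y_1) = (6, 1); (x_5, y_5) = (120126, 20305).
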